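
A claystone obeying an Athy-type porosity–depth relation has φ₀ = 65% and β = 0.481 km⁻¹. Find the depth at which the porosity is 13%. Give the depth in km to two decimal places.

Invert Athy's law: Z = ln(φ₀/φ) / β
Z = ln(0.65/0.13) / 0.481 = ln(5) / 0.481 = 1.6094 / 0.481 = 3.346 km

3.35 km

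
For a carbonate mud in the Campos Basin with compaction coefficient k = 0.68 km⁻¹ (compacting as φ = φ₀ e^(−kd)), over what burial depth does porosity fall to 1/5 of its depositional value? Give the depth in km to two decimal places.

φ/φ₀ = 1/5 ⇒ exp(−k·d) = 1/5 ⇒ d = ln(5) / k
d = 1.6094 / 0.68 = 2.367 km

2.37 km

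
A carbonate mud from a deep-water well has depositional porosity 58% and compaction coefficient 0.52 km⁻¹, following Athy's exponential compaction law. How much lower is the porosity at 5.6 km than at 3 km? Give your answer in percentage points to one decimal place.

9.0 percentage points

φ(3) = 0.58·e^(−0.52×3) = 0.1219
φ(5.6) = 0.58·e^(−0.52×5.6) = 0.0315
Δφ = 0.1219 − 0.0315 = 0.0903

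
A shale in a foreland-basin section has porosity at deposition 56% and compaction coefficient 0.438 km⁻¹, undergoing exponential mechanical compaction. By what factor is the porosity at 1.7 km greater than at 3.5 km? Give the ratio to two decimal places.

phi(d₁)/phi(d₂) = e^(−β·d₁)/e^(−β·d₂) = e^{β(d₂−d₁)}
= exp(0.438 × 1.8) = exp(0.7884) = 2.1999

2.20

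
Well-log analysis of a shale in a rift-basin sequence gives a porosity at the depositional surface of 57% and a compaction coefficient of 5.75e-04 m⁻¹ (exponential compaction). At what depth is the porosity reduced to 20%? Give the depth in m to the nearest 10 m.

1820 m

Working in km (1 km = 1000 m; c in km⁻¹ = c in m⁻¹ × 1000):
Invert Athy's law: z = ln(n₀/n) / c
z = ln(0.57/0.2) / 0.575 = ln(2.85) / 0.575 = 1.0473 / 0.575 = 1.821 km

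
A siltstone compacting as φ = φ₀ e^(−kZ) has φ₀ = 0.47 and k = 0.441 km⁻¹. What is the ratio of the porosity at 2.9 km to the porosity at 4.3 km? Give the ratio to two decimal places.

φ(Z₁)/φ(Z₂) = e^(−k·Z₁)/e^(−k·Z₂) = e^{k(Z₂−Z₁)}
= exp(0.441 × 1.4) = exp(0.6174) = 1.8541

1.85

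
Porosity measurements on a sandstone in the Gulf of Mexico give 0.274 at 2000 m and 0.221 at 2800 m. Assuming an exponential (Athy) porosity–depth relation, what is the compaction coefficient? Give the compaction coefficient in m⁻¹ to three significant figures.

Working in km (1 km = 1000 m; c in km⁻¹ = c in m⁻¹ × 1000):
Athy: n(z) = n₀ e^(−cz) ⇒ n₁/n₂ = e^{c(z₂−z₁)} ⇒ c = ln(n₁/n₂)/(z₂−z₁)
c = ln(0.274/0.221) / (2.8 − 2) = ln(1.24) / 0.8 = 0.2150 / 0.8 = 0.2687 km⁻¹

0.000269 m⁻¹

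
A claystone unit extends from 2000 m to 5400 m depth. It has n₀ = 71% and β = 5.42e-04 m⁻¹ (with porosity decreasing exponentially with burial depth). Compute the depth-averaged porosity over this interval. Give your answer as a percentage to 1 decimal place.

11.0%

Working in km (1 km = 1000 m; β in km⁻¹ = β in m⁻¹ × 1000):
⟨n⟩ = (1/(z₂−z₁)) ∫ n₀ e^(−βz) dz = n₀·(e^(−β·z₁) − e^(−β·z₂)) / (β·(z₂−z₁))
e^(−0.542×2) = 0.3382; e^(−0.542×5.4) = 0.0536
⟨n⟩ = 0.71 × (0.3382 − 0.0536) / (0.542 × 3.4) = 0.71 × 0.1545 = 0.1097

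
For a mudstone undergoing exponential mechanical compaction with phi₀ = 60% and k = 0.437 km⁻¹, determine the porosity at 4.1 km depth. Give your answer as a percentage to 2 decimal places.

phi = phi₀·exp(−k·d) = 0.6 × exp(−0.437 × 4.1) = 0.6 × exp(−1.792)
  = 0.6 × 0.1667 = 0.1000

10.00%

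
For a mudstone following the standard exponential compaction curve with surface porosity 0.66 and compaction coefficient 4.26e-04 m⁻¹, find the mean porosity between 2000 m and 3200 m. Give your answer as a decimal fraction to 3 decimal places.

0.220

Working in km (1 km = 1000 m; k in km⁻¹ = k in m⁻¹ × 1000):
⟨n⟩ = (1/(d₂−d₁)) ∫ n₀ e^(−kd) dd = n₀·(e^(−k·d₁) − e^(−k·d₂)) / (k·(d₂−d₁))
e^(−0.426×2) = 0.4266; e^(−0.426×3.2) = 0.2558
⟨n⟩ = 0.66 × (0.4266 − 0.2558) / (0.426 × 1.2) = 0.66 × 0.3340 = 0.2204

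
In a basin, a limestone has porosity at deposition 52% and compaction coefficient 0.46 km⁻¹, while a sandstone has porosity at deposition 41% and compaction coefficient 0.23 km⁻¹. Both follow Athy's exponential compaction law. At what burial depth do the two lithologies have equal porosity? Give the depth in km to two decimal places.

1.03 km

Set phi₀ₐ e^(−kₐz) = phi₀ᵦ e^(−kᵦz) ⇒ ln(phi₀ₐ/phi₀ᵦ) = (kₐ − kᵦ)·z
z = ln(0.52/0.41) / (0.46 − 0.23) = 0.2377 / 0.23 = 1.033 km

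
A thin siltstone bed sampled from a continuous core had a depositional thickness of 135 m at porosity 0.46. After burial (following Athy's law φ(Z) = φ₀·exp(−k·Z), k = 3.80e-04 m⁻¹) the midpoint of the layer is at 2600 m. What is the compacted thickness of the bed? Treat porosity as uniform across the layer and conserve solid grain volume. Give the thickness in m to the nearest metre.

Working in km (1 km = 1000 m; k in km⁻¹ = k in m⁻¹ × 1000):
Porosity at 2.6 km: φ = 0.46·exp(−0.38×2.6) = 0.1713
Solid-volume conservation: h(1−φ) = h₀(1−φ₀) ⇒ h = h₀·(1−φ₀)/(1−φ)
h = 0.135 × (1 − 0.46)/(1 − 0.1713) = 0.135 × 0.6516 = 0.0880 km

88 m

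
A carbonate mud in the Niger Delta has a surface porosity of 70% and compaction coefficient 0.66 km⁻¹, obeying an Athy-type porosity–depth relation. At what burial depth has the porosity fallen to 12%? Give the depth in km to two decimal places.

Invert Athy's law: z = ln(phi₀/phi) / c
z = ln(0.7/0.12) / 0.66 = ln(5.833) / 0.66 = 1.7636 / 0.66 = 2.672 km

2.67 km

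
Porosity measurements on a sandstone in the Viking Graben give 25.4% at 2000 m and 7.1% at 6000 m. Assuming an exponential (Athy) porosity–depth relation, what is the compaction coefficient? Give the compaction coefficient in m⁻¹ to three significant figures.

Working in km (1 km = 1000 m; β in km⁻¹ = β in m⁻¹ × 1000):
Athy: n(d) = n₀ e^(−βd) ⇒ n₁/n₂ = e^{β(d₂−d₁)} ⇒ β = ln(n₁/n₂)/(d₂−d₁)
β = ln(0.254/0.071) / (6 − 2) = ln(3.577) / 4 = 1.2747 / 4 = 0.3187 km⁻¹

0.000319 m⁻¹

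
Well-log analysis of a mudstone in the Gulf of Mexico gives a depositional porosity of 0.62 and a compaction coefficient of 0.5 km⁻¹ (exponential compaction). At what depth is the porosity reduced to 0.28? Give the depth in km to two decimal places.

1.59 km

Invert Athy's law: Z = ln(n₀/n) / k
Z = ln(0.62/0.28) / 0.5 = ln(2.214) / 0.5 = 0.7949 / 0.5 = 1.590 km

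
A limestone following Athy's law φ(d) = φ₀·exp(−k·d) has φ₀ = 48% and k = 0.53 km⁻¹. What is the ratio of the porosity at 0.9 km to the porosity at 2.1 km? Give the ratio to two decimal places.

φ(d₁)/φ(d₂) = e^(−k·d₁)/e^(−k·d₂) = e^{k(d₂−d₁)}
= exp(0.53 × 1.2) = exp(0.636) = 1.8889

1.89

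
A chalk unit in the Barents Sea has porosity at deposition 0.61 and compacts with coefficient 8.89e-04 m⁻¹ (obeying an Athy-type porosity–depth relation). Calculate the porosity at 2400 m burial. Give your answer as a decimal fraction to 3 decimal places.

0.072

Working in km (1 km = 1000 m; c in km⁻¹ = c in m⁻¹ × 1000):
n = n₀·exp(−c·d) = 0.61 × exp(−0.889 × 2.4) = 0.61 × exp(−2.134)
  = 0.61 × 0.1184 = 0.0722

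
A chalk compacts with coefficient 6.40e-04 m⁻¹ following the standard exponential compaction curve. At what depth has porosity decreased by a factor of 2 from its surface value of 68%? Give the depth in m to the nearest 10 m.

Working in km (1 km = 1000 m; c in km⁻¹ = c in m⁻¹ × 1000):
n/n₀ = 1/2 ⇒ exp(−c·Z) = 1/2 ⇒ Z = ln(2) / c
Z = 0.6931 / 0.64 = 1.083 km

1080 m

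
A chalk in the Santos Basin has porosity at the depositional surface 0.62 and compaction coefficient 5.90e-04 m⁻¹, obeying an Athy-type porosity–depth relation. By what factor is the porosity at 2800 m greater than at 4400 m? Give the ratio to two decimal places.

2.57

Working in km (1 km = 1000 m; k in km⁻¹ = k in m⁻¹ × 1000):
phi(Z₁)/phi(Z₂) = e^(−k·Z₁)/e^(−k·Z₂) = e^{k(Z₂−Z₁)}
= exp(0.59 × 1.6) = exp(0.944) = 2.5702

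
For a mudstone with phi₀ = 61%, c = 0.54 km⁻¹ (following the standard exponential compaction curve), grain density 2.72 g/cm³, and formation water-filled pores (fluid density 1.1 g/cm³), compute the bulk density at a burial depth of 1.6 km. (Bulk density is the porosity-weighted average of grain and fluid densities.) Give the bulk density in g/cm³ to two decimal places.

2.30 g/cm³

Porosity at depth: phi = 0.61·exp(−0.54×1.6) = 0.61×0.4215 = 0.2571
Bulk density: ρ_b = (1−phi)ρ_g + phi·ρ_f = 0.7429×2.72 + 0.2571×1.1
       = 2.021 + 0.283 = 2.304 g/cm³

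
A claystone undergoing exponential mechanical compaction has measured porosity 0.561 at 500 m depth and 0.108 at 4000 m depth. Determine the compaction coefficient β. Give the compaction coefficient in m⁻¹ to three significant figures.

Working in km (1 km = 1000 m; β in km⁻¹ = β in m⁻¹ × 1000):
Athy: n(Z) = n₀ e^(−βZ) ⇒ n₁/n₂ = e^{β(Z₂−Z₁)} ⇒ β = ln(n₁/n₂)/(Z₂−Z₁)
β = ln(0.561/0.108) / (4 − 0.5) = ln(5.194) / 3.5 = 1.6476 / 3.5 = 0.4707 km⁻¹

0.000471 m⁻¹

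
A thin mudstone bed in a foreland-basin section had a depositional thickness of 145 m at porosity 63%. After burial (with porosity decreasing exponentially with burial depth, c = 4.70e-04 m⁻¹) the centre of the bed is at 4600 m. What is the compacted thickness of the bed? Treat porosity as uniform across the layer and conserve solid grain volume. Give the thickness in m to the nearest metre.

58 m

Working in km (1 km = 1000 m; c in km⁻¹ = c in m⁻¹ × 1000):
Porosity at 4.6 km: phi = 0.63·exp(−0.47×4.6) = 0.0725
Solid-volume conservation: h(1−phi) = h₀(1−phi₀) ⇒ h = h₀·(1−phi₀)/(1−phi)
h = 0.145 × (1 − 0.63)/(1 − 0.0725) = 0.145 × 0.3989 = 0.0578 km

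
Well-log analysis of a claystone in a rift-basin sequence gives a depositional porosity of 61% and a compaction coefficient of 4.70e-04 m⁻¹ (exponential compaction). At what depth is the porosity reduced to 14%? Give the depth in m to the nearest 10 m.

Working in km (1 km = 1000 m; k in km⁻¹ = k in m⁻¹ × 1000):
Invert Athy's law: z = ln(n₀/n) / k
z = ln(0.61/0.14) / 0.47 = ln(4.357) / 0.47 = 1.4718 / 0.47 = 3.132 km

3130 m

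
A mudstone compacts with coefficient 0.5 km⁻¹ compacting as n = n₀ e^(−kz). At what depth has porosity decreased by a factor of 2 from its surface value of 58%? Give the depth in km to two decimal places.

n/n₀ = 1/2 ⇒ exp(−k·z) = 1/2 ⇒ z = ln(2) / k
z = 0.6931 / 0.5 = 1.386 km

1.39 km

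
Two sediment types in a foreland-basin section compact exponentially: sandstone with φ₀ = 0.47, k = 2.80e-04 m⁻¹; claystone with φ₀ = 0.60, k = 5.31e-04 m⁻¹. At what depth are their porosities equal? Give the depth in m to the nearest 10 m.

Working in km (1 km = 1000 m; k in km⁻¹ = k in m⁻¹ × 1000):
Set φ₀ₐ e^(−kₐd) = φ₀ᵦ e^(−kᵦd) ⇒ ln(φ₀ₐ/φ₀ᵦ) = (kₐ − kᵦ)·d
d = ln(0.47/0.6) / (0.28 − 0.531) = -0.2442 / -0.251 = 0.973 km

970 m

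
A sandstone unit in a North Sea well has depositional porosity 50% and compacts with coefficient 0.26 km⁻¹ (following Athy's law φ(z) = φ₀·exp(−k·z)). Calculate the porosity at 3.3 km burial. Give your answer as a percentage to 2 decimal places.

φ = φ₀·exp(−k·z) = 0.5 × exp(−0.26 × 3.3) = 0.5 × exp(−0.858)
  = 0.5 × 0.4240 = 0.2120

21.20%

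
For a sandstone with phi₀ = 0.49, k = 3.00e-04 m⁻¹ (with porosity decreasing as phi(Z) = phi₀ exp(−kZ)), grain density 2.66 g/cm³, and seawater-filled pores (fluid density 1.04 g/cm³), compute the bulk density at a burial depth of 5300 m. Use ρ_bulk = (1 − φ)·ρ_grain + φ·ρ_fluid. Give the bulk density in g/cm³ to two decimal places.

Working in km (1 km = 1000 m; k in km⁻¹ = k in m⁻¹ × 1000):
Porosity at depth: phi = 0.49·exp(−0.3×5.3) = 0.49×0.2039 = 0.0999
Bulk density: ρ_b = (1−phi)ρ_g + phi·ρ_f = 0.9001×2.66 + 0.0999×1.04
       = 2.394 + 0.104 = 2.498 g/cm³

2.50 g/cm³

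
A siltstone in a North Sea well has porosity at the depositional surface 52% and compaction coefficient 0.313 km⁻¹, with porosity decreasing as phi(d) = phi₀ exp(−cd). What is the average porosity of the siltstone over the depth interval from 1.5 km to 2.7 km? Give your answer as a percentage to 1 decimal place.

⟨phi⟩ = (1/(d₂−d₁)) ∫ phi₀ e^(−cd) dd = phi₀·(e^(−c·d₁) − e^(−c·d₂)) / (c·(d₂−d₁))
e^(−0.313×1.5) = 0.6253; e^(−0.313×2.7) = 0.4295
⟨phi⟩ = 0.52 × (0.6253 − 0.4295) / (0.313 × 1.2) = 0.52 × 0.5213 = 0.2711

27.1%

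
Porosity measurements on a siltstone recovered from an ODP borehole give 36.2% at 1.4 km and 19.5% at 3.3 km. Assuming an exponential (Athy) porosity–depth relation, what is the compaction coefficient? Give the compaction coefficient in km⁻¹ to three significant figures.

Athy: phi(Z) = phi₀ e^(−βZ) ⇒ phi₁/phi₂ = e^{β(Z₂−Z₁)} ⇒ β = ln(phi₁/phi₂)/(Z₂−Z₁)
β = ln(0.362/0.195) / (3.3 − 1.4) = ln(1.856) / 1.9 = 0.6186 / 1.9 = 0.3256 km⁻¹

0.326 km⁻¹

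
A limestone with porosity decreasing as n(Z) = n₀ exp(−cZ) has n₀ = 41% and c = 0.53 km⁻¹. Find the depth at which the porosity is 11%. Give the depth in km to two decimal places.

Invert Athy's law: Z = ln(n₀/n) / c
Z = ln(0.41/0.11) / 0.53 = ln(3.727) / 0.53 = 1.3157 / 0.53 = 2.482 km

2.48 km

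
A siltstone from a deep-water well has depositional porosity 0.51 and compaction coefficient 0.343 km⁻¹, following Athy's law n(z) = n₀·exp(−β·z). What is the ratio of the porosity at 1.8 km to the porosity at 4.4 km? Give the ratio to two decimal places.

2.44

n(z₁)/n(z₂) = e^(−β·z₁)/e^(−β·z₂) = e^{β(z₂−z₁)}
= exp(0.343 × 2.6) = exp(0.8918) = 2.4395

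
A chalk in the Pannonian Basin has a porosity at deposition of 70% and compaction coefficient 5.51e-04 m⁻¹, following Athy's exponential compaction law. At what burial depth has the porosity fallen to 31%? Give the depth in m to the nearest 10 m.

1480 m

Working in km (1 km = 1000 m; β in km⁻¹ = β in m⁻¹ × 1000):
Invert Athy's law: z = ln(φ₀/φ) / β
z = ln(0.7/0.31) / 0.551 = ln(2.258) / 0.551 = 0.8145 / 0.551 = 1.478 km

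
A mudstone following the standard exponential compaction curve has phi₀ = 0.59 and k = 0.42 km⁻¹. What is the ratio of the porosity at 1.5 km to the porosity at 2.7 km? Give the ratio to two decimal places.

1.66

phi(d₁)/phi(d₂) = e^(−k·d₁)/e^(−k·d₂) = e^{k(d₂−d₁)}
= exp(0.42 × 1.2) = exp(0.504) = 1.6553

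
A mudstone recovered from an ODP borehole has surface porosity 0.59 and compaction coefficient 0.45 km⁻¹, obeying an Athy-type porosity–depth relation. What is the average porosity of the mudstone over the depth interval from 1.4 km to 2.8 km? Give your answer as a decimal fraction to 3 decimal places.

⟨φ⟩ = (1/(z₂−z₁)) ∫ φ₀ e^(−cz) dz = φ₀·(e^(−c·z₁) − e^(−c·z₂)) / (c·(z₂−z₁))
e^(−0.45×1.4) = 0.5326; e^(−0.45×2.8) = 0.2837
⟨φ⟩ = 0.59 × (0.5326 − 0.2837) / (0.45 × 1.4) = 0.59 × 0.3951 = 0.2331

0.233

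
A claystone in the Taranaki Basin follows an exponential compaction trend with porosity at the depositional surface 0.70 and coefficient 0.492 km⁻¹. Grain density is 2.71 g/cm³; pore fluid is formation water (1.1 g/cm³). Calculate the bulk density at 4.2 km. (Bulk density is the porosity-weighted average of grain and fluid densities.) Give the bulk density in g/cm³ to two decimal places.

2.57 g/cm³

Porosity at depth: φ = 0.7·exp(−0.492×4.2) = 0.7×0.1266 = 0.0886
Bulk density: ρ_b = (1−φ)ρ_g + φ·ρ_f = 0.9114×2.71 + 0.0886×1.1
       = 2.470 + 0.098 = 2.567 g/cm³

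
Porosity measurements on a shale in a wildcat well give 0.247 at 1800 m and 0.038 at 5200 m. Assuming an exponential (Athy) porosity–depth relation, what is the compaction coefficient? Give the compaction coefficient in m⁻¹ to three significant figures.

0.000551 m⁻¹

Working in km (1 km = 1000 m; c in km⁻¹ = c in m⁻¹ × 1000):
Athy: n(Z) = n₀ e^(−cZ) ⇒ n₁/n₂ = e^{c(Z₂−Z₁)} ⇒ c = ln(n₁/n₂)/(Z₂−Z₁)
c = ln(0.247/0.038) / (5.2 − 1.8) = ln(6.5) / 3.4 = 1.8718 / 3.4 = 0.5505 km⁻¹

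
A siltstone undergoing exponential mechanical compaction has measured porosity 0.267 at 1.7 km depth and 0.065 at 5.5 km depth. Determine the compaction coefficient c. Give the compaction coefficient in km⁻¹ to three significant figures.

0.372 km⁻¹

Athy: φ(z) = φ₀ e^(−cz) ⇒ φ₁/φ₂ = e^{c(z₂−z₁)} ⇒ c = ln(φ₁/φ₂)/(z₂−z₁)
c = ln(0.267/0.065) / (5.5 − 1.7) = ln(4.108) / 3.8 = 1.4129 / 3.8 = 0.3718 km⁻¹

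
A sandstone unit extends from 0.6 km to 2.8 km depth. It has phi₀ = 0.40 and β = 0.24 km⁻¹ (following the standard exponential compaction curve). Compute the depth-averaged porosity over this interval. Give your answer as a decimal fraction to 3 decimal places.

0.269

⟨phi⟩ = (1/(z₂−z₁)) ∫ phi₀ e^(−βz) dz = phi₀·(e^(−β·z₁) − e^(−β·z₂)) / (β·(z₂−z₁))
e^(−0.24×0.6) = 0.8659; e^(−0.24×2.8) = 0.5107
⟨phi⟩ = 0.4 × (0.8659 − 0.5107) / (0.24 × 2.2) = 0.4 × 0.6727 = 0.2691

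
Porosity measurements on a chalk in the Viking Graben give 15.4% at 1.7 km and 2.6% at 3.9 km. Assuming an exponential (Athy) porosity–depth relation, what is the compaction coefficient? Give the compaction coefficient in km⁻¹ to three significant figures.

Athy: n(Z) = n₀ e^(−kZ) ⇒ n₁/n₂ = e^{k(Z₂−Z₁)} ⇒ k = ln(n₁/n₂)/(Z₂−Z₁)
k = ln(0.154/0.026) / (3.9 − 1.7) = ln(5.923) / 2.2 = 1.7789 / 2.2 = 0.8086 km⁻¹

0.809 km⁻¹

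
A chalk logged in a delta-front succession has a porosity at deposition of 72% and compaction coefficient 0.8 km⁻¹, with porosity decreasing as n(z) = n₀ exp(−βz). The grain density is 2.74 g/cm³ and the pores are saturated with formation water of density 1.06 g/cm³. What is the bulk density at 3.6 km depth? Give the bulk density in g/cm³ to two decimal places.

2.67 g/cm³

Porosity at depth: n = 0.72·exp(−0.8×3.6) = 0.72×0.0561 = 0.0404
Bulk density: ρ_b = (1−n)ρ_g + n·ρ_f = 0.9596×2.74 + 0.0404×1.06
       = 2.629 + 0.043 = 2.672 g/cm³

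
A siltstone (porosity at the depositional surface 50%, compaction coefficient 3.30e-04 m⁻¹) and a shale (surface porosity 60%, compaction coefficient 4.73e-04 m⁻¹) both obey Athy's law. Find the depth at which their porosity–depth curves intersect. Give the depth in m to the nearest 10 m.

Working in km (1 km = 1000 m; β in km⁻¹ = β in m⁻¹ × 1000):
Set n₀ₐ e^(−βₐz) = n₀ᵦ e^(−βᵦz) ⇒ ln(n₀ₐ/n₀ᵦ) = (βₐ − βᵦ)·z
z = ln(0.5/0.6) / (0.33 − 0.473) = -0.1823 / -0.143 = 1.275 km

1270 m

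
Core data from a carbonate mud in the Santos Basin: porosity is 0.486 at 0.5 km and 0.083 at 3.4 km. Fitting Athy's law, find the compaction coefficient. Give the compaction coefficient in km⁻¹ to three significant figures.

Athy: φ(z) = φ₀ e^(−kz) ⇒ φ₁/φ₂ = e^{k(z₂−z₁)} ⇒ k = ln(φ₁/φ₂)/(z₂−z₁)
k = ln(0.486/0.083) / (3.4 − 0.5) = ln(5.855) / 2.9 = 1.7674 / 2.9 = 0.6094 km⁻¹

0.609 km⁻¹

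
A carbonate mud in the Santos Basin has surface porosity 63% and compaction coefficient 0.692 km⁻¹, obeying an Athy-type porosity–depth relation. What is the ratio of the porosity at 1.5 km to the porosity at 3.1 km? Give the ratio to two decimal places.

3.03

phi(z₁)/phi(z₂) = e^(−k·z₁)/e^(−k·z₂) = e^{k(z₂−z₁)}
= exp(0.692 × 1.6) = exp(1.107) = 3.0259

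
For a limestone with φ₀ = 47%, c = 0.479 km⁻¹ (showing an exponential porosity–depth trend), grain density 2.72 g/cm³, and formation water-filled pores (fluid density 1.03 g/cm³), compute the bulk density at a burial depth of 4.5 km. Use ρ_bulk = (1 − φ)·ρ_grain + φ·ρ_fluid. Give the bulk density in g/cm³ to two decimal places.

Porosity at depth: φ = 0.47·exp(−0.479×4.5) = 0.47×0.1158 = 0.0544
Bulk density: ρ_b = (1−φ)ρ_g + φ·ρ_f = 0.9456×2.72 + 0.0544×1.03
       = 2.572 + 0.056 = 2.628 g/cm³

2.63 g/cm³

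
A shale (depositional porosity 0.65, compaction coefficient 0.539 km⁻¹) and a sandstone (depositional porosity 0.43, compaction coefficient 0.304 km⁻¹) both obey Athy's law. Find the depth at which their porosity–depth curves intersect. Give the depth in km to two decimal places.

1.76 km

Set phi₀ₐ e^(−kₐz) = phi₀ᵦ e^(−kᵦz) ⇒ ln(phi₀ₐ/phi₀ᵦ) = (kₐ − kᵦ)·z
z = ln(0.65/0.43) / (0.539 − 0.304) = 0.4132 / 0.235 = 1.758 km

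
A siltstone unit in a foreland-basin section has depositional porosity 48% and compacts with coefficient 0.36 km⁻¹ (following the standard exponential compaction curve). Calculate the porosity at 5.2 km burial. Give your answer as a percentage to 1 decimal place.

φ = φ₀·exp(−β·z) = 0.48 × exp(−0.36 × 5.2) = 0.48 × exp(−1.872)
  = 0.48 × 0.1538 = 0.0738

7.4%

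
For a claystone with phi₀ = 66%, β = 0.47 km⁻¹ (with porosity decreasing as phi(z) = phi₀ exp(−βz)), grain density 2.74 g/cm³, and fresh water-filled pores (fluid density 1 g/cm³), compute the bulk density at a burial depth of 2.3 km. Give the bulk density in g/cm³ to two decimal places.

2.35 g/cm³

Porosity at depth: phi = 0.66·exp(−0.47×2.3) = 0.66×0.3393 = 0.2239
Bulk density: ρ_b = (1−phi)ρ_g + phi·ρ_f = 0.7761×2.74 + 0.2239×1
       = 2.126 + 0.224 = 2.350 g/cm³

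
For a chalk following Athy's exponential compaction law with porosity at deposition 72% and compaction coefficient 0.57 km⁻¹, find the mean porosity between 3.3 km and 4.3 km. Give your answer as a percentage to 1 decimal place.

⟨φ⟩ = (1/(Z₂−Z₁)) ∫ φ₀ e^(−βZ) dZ = φ₀·(e^(−β·Z₁) − e^(−β·Z₂)) / (β·(Z₂−Z₁))
e^(−0.57×3.3) = 0.1524; e^(−0.57×4.3) = 0.0862
⟨φ⟩ = 0.72 × (0.1524 − 0.0862) / (0.57 × 1) = 0.72 × 0.1162 = 0.0837

8.4%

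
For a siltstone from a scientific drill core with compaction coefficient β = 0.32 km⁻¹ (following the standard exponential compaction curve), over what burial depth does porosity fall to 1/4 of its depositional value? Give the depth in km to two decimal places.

phi/phi₀ = 1/4 ⇒ exp(−β·Z) = 1/4 ⇒ Z = ln(4) / β
Z = 1.3863 / 0.32 = 4.332 km

4.33 km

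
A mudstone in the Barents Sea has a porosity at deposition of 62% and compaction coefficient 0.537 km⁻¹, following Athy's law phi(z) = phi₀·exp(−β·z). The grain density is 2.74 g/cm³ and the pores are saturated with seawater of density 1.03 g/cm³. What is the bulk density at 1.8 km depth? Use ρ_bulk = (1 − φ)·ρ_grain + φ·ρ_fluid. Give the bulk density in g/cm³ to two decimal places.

2.34 g/cm³

Porosity at depth: phi = 0.62·exp(−0.537×1.8) = 0.62×0.3804 = 0.2358
Bulk density: ρ_b = (1−phi)ρ_g + phi·ρ_f = 0.7642×2.74 + 0.2358×1.03
       = 2.094 + 0.243 = 2.337 g/cm³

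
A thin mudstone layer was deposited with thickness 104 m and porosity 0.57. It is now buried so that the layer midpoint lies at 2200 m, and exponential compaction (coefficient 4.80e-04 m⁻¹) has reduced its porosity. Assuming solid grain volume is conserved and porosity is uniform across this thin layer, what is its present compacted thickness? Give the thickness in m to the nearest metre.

56 m

Working in km (1 km = 1000 m; c in km⁻¹ = c in m⁻¹ × 1000):
Porosity at 2.2 km: φ = 0.57·exp(−0.48×2.2) = 0.1983
Solid-volume conservation: h(1−φ) = h₀(1−φ₀) ⇒ h = h₀·(1−φ₀)/(1−φ)
h = 0.104 × (1 − 0.57)/(1 − 0.1983) = 0.104 × 0.5363 = 0.0558 km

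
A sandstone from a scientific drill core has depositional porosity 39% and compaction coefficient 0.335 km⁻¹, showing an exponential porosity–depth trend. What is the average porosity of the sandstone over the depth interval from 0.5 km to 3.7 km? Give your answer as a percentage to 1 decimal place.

⟨phi⟩ = (1/(z₂−z₁)) ∫ phi₀ e^(−βz) dz = phi₀·(e^(−β·z₁) − e^(−β·z₂)) / (β·(z₂−z₁))
e^(−0.335×0.5) = 0.8458; e^(−0.335×3.7) = 0.2895
⟨phi⟩ = 0.39 × (0.8458 − 0.2895) / (0.335 × 3.2) = 0.39 × 0.5189 = 0.2024

20.2%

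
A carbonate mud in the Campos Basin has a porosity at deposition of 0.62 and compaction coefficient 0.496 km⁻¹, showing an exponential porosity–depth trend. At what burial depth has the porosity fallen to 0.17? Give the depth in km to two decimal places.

Invert Athy's law: z = ln(φ₀/φ) / β
z = ln(0.62/0.17) / 0.496 = ln(3.647) / 0.496 = 1.2939 / 0.496 = 2.609 km

2.61 km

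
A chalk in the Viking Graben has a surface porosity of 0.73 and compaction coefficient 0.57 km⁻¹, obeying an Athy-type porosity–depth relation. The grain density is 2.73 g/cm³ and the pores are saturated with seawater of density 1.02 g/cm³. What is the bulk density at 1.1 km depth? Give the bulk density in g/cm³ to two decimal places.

2.06 g/cm³

Porosity at depth: phi = 0.73·exp(−0.57×1.1) = 0.73×0.5342 = 0.3900
Bulk density: ρ_b = (1−phi)ρ_g + phi·ρ_f = 0.6100×2.73 + 0.3900×1.02
       = 1.665 + 0.398 = 2.063 g/cm³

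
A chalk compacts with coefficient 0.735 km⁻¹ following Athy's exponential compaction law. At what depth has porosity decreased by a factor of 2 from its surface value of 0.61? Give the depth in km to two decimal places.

φ/φ₀ = 1/2 ⇒ exp(−c·z) = 1/2 ⇒ z = ln(2) / c
z = 0.6931 / 0.735 = 0.943 km

0.94 km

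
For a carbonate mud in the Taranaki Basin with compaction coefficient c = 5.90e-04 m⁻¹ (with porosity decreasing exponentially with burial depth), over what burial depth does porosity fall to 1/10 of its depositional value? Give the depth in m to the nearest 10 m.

Working in km (1 km = 1000 m; c in km⁻¹ = c in m⁻¹ × 1000):
n/n₀ = 1/10 ⇒ exp(−c·Z) = 1/10 ⇒ Z = ln(10) / c
Z = 2.3026 / 0.59 = 3.903 km

3900 m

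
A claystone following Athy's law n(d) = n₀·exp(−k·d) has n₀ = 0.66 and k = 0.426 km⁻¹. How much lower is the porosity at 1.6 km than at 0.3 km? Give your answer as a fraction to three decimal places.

n(0.3) = 0.66·e^(−0.426×0.3) = 0.5808
n(1.6) = 0.66·e^(−0.426×1.6) = 0.3338
Δn = 0.5808 − 0.3338 = 0.2470

0.247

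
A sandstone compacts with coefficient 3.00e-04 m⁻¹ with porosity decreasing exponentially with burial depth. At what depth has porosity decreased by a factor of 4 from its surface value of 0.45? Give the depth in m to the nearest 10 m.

Working in km (1 km = 1000 m; c in km⁻¹ = c in m⁻¹ × 1000):
phi/phi₀ = 1/4 ⇒ exp(−c·z) = 1/4 ⇒ z = ln(4) / c
z = 1.3863 / 0.3 = 4.621 km

4620 m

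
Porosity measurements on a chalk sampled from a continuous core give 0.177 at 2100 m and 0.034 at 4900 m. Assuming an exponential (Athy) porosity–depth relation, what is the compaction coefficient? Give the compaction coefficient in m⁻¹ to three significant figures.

Working in km (1 km = 1000 m; β in km⁻¹ = β in m⁻¹ × 1000):
Athy: phi(z) = phi₀ e^(−βz) ⇒ phi₁/phi₂ = e^{β(z₂−z₁)} ⇒ β = ln(phi₁/phi₂)/(z₂−z₁)
β = ln(0.177/0.034) / (4.9 − 2.1) = ln(5.206) / 2.8 = 1.6498 / 2.8 = 0.5892 km⁻¹

0.000589 m⁻¹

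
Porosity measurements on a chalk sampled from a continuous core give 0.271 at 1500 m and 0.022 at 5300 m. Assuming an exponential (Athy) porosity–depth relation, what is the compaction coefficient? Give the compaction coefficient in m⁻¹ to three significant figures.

0.000661 m⁻¹

Working in km (1 km = 1000 m; c in km⁻¹ = c in m⁻¹ × 1000):
Athy: phi(z) = phi₀ e^(−cz) ⇒ phi₁/phi₂ = e^{c(z₂−z₁)} ⇒ c = ln(phi₁/phi₂)/(z₂−z₁)
c = ln(0.271/0.022) / (5.3 − 1.5) = ln(12.32) / 3.8 = 2.5111 / 3.8 = 0.6608 km⁻¹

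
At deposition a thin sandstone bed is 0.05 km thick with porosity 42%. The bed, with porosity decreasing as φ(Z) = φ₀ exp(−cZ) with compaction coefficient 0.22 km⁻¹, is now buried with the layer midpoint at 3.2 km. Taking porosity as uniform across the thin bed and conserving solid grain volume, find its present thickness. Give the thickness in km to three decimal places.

Porosity at 3.2 km: φ = 0.42·exp(−0.22×3.2) = 0.2077
Solid-volume conservation: h(1−φ) = h₀(1−φ₀) ⇒ h = h₀·(1−φ₀)/(1−φ)
h = 0.05 × (1 − 0.42)/(1 − 0.2077) = 0.05 × 0.7321 = 0.0366 km

0.037 km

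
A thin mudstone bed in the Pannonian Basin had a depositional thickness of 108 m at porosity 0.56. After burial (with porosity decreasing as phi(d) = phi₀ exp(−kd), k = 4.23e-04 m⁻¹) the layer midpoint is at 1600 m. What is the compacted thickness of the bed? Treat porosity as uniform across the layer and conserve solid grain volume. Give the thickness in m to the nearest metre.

Working in km (1 km = 1000 m; k in km⁻¹ = k in m⁻¹ × 1000):
Porosity at 1.6 km: phi = 0.56·exp(−0.423×1.6) = 0.2846
Solid-volume conservation: h(1−phi) = h₀(1−phi₀) ⇒ h = h₀·(1−phi₀)/(1−phi)
h = 0.108 × (1 − 0.56)/(1 − 0.2846) = 0.108 × 0.6151 = 0.0664 km

66 m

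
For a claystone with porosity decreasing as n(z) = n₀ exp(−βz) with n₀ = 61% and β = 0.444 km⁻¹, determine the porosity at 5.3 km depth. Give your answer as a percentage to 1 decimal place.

n = n₀·exp(−β·z) = 0.61 × exp(−0.444 × 5.3) = 0.61 × exp(−2.353)
  = 0.61 × 0.0951 = 0.0580

5.8%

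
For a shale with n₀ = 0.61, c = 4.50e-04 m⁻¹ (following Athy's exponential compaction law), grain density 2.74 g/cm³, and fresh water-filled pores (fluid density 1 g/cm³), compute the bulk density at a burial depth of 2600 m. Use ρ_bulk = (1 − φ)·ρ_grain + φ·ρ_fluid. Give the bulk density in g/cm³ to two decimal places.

2.41 g/cm³

Working in km (1 km = 1000 m; c in km⁻¹ = c in m⁻¹ × 1000):
Porosity at depth: n = 0.61·exp(−0.45×2.6) = 0.61×0.3104 = 0.1893
Bulk density: ρ_b = (1−n)ρ_g + n·ρ_f = 0.8107×2.74 + 0.1893×1
       = 2.221 + 0.189 = 2.411 g/cm³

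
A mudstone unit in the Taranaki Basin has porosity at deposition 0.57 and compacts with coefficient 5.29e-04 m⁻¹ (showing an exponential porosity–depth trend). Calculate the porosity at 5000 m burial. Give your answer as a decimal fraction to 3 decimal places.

Working in km (1 km = 1000 m; k in km⁻¹ = k in m⁻¹ × 1000):
phi = phi₀·exp(−k·z) = 0.57 × exp(−0.529 × 5) = 0.57 × exp(−2.645)
  = 0.57 × 0.0710 = 0.0405

0.040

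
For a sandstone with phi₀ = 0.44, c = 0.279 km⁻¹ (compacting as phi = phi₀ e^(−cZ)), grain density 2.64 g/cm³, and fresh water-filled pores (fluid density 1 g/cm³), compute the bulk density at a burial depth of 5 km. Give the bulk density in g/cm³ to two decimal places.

Porosity at depth: phi = 0.44·exp(−0.279×5) = 0.44×0.2478 = 0.1090
Bulk density: ρ_b = (1−phi)ρ_g + phi·ρ_f = 0.8910×2.64 + 0.1090×1
       = 2.352 + 0.109 = 2.461 g/cm³

2.46 g/cm³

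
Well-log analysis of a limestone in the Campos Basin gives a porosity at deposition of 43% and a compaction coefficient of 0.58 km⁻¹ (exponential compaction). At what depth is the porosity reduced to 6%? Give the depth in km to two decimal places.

Invert Athy's law: z = ln(n₀/n) / β
z = ln(0.43/0.06) / 0.58 = ln(7.167) / 0.58 = 1.9694 / 0.58 = 3.396 km

3.40 km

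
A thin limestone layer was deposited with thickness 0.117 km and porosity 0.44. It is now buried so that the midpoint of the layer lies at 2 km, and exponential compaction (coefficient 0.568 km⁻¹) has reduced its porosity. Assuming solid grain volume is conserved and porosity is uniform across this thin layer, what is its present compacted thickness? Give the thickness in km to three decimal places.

0.076 km

Porosity at 2 km: phi = 0.44·exp(−0.568×2) = 0.1413
Solid-volume conservation: h(1−phi) = h₀(1−phi₀) ⇒ h = h₀·(1−phi₀)/(1−phi)
h = 0.117 × (1 − 0.44)/(1 − 0.1413) = 0.117 × 0.6521 = 0.0763 km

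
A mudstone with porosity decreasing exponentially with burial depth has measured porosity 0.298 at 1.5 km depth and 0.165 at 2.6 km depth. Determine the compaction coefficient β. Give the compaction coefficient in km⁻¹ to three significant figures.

0.537 km⁻¹

Athy: φ(Z) = φ₀ e^(−βZ) ⇒ φ₁/φ₂ = e^{β(Z₂−Z₁)} ⇒ β = ln(φ₁/φ₂)/(Z₂−Z₁)
β = ln(0.298/0.165) / (2.6 − 1.5) = ln(1.806) / 1.1 = 0.5911 / 1.1 = 0.5374 km⁻¹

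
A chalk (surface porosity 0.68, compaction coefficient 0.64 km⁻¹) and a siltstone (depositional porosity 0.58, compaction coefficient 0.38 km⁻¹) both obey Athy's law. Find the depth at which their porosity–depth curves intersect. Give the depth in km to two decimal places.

0.61 km

Set phi₀ₐ e^(−cₐZ) = phi₀ᵦ e^(−cᵦZ) ⇒ ln(phi₀ₐ/phi₀ᵦ) = (cₐ − cᵦ)·Z
Z = ln(0.68/0.58) / (0.64 − 0.38) = 0.1591 / 0.26 = 0.612 km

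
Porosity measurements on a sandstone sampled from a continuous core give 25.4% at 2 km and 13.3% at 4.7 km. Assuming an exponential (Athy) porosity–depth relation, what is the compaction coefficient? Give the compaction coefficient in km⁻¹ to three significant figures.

0.240 km⁻¹

Athy: phi(Z) = phi₀ e^(−βZ) ⇒ phi₁/phi₂ = e^{β(Z₂−Z₁)} ⇒ β = ln(phi₁/phi₂)/(Z₂−Z₁)
β = ln(0.254/0.133) / (4.7 − 2) = ln(1.91) / 2.7 = 0.6470 / 2.7 = 0.2396 km⁻¹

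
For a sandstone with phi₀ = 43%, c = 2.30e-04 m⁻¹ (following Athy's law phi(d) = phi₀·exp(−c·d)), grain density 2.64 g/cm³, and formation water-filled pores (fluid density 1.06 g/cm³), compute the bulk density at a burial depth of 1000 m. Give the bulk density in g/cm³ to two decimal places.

2.10 g/cm³

Working in km (1 km = 1000 m; c in km⁻¹ = c in m⁻¹ × 1000):
Porosity at depth: phi = 0.43·exp(−0.23×1) = 0.43×0.7945 = 0.3416
Bulk density: ρ_b = (1−phi)ρ_g + phi·ρ_f = 0.6584×2.64 + 0.3416×1.06
       = 1.738 + 0.362 = 2.100 g/cm³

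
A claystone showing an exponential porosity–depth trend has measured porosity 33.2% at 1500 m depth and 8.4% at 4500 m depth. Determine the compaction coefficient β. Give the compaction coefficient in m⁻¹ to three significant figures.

0.000458 m⁻¹

Working in km (1 km = 1000 m; β in km⁻¹ = β in m⁻¹ × 1000):
Athy: φ(d) = φ₀ e^(−βd) ⇒ φ₁/φ₂ = e^{β(d₂−d₁)} ⇒ β = ln(φ₁/φ₂)/(d₂−d₁)
β = ln(0.332/0.084) / (4.5 − 1.5) = ln(3.952) / 3 = 1.3743 / 3 = 0.4581 km⁻¹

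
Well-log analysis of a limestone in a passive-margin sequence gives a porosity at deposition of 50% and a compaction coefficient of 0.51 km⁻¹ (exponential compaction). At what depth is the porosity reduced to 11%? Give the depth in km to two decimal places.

2.97 km

Invert Athy's law: Z = ln(φ₀/φ) / k
Z = ln(0.5/0.11) / 0.51 = ln(4.545) / 0.51 = 1.5141 / 0.51 = 2.969 km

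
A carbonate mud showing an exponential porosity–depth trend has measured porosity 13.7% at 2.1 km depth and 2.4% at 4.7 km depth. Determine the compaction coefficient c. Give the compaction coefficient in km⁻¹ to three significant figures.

Athy: phi(d) = phi₀ e^(−cd) ⇒ phi₁/phi₂ = e^{c(d₂−d₁)} ⇒ c = ln(phi₁/phi₂)/(d₂−d₁)
c = ln(0.137/0.024) / (4.7 − 2.1) = ln(5.708) / 2.6 = 1.7419 / 2.6 = 0.67 km⁻¹

0.670 km⁻¹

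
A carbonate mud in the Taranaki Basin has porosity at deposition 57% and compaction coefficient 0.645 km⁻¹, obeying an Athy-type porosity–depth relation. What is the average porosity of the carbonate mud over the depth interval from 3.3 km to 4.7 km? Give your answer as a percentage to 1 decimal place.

⟨phi⟩ = (1/(Z₂−Z₁)) ∫ phi₀ e^(−cZ) dZ = phi₀·(e^(−c·Z₁) − e^(−c·Z₂)) / (c·(Z₂−Z₁))
e^(−0.645×3.3) = 0.1190; e^(−0.645×4.7) = 0.0482
⟨phi⟩ = 0.57 × (0.1190 − 0.0482) / (0.645 × 1.4) = 0.57 × 0.0784 = 0.0447

4.5%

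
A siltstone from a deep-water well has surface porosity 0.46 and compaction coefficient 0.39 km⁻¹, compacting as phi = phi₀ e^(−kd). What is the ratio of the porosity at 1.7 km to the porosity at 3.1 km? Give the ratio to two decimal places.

1.73

phi(d₁)/phi(d₂) = e^(−k·d₁)/e^(−k·d₂) = e^{k(d₂−d₁)}
= exp(0.39 × 1.4) = exp(0.546) = 1.7263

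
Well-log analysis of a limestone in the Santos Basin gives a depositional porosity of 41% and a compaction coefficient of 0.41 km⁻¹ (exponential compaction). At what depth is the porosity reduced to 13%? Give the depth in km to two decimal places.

2.80 km

Invert Athy's law: z = ln(phi₀/phi) / β
z = ln(0.41/0.13) / 0.41 = ln(3.154) / 0.41 = 1.1486 / 0.41 = 2.802 km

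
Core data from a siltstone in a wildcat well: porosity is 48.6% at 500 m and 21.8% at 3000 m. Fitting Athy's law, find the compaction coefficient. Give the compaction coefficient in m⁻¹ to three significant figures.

0.000321 m⁻¹

Working in km (1 km = 1000 m; k in km⁻¹ = k in m⁻¹ × 1000):
Athy: n(z) = n₀ e^(−kz) ⇒ n₁/n₂ = e^{k(z₂−z₁)} ⇒ k = ln(n₁/n₂)/(z₂−z₁)
k = ln(0.486/0.218) / (3 − 0.5) = ln(2.229) / 2.5 = 0.8017 / 2.5 = 0.3207 km⁻¹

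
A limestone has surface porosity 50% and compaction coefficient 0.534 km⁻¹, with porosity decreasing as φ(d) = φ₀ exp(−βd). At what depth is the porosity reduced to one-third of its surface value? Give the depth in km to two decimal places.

φ/φ₀ = 1/3 ⇒ exp(−β·d) = 1/3 ⇒ d = ln(3) / β
d = 1.0986 / 0.534 = 2.057 km

2.06 km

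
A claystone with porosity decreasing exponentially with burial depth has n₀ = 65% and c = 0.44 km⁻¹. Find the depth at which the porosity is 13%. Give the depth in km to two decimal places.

Invert Athy's law: Z = ln(n₀/n) / c
Z = ln(0.65/0.13) / 0.44 = ln(5) / 0.44 = 1.6094 / 0.44 = 3.658 km

3.66 km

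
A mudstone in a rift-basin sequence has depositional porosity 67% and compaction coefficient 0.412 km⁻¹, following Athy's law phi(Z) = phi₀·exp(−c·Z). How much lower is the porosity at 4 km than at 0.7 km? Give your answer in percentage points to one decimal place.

phi(0.7) = 0.67·e^(−0.412×0.7) = 0.5021
phi(4) = 0.67·e^(−0.412×4) = 0.1289
Δphi = 0.5021 − 0.1289 = 0.3732

37.3 percentage points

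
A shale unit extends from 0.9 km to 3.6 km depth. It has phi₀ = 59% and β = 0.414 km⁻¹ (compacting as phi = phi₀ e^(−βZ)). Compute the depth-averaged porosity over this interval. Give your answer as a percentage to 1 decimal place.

24.5%

⟨phi⟩ = (1/(Z₂−Z₁)) ∫ phi₀ e^(−βZ) dZ = phi₀·(e^(−β·Z₁) − e^(−β·Z₂)) / (β·(Z₂−Z₁))
e^(−0.414×0.9) = 0.6889; e^(−0.414×3.6) = 0.2253
⟨phi⟩ = 0.59 × (0.6889 − 0.2253) / (0.414 × 2.7) = 0.59 × 0.4148 = 0.2447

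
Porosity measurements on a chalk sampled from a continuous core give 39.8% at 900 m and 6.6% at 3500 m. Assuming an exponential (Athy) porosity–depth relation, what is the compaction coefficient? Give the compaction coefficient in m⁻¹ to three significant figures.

0.000691 m⁻¹

Working in km (1 km = 1000 m; c in km⁻¹ = c in m⁻¹ × 1000):
Athy: n(Z) = n₀ e^(−cZ) ⇒ n₁/n₂ = e^{c(Z₂−Z₁)} ⇒ c = ln(n₁/n₂)/(Z₂−Z₁)
c = ln(0.398/0.066) / (3.5 − 0.9) = ln(6.03) / 2.6 = 1.7968 / 2.6 = 0.6911 km⁻¹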